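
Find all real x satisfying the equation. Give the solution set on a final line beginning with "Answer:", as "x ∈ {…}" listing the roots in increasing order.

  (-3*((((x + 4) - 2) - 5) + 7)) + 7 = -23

Step 1. [(-3*((((x + 4) - 2) - 5) + 7)) + 7 = -23] subtract 7: x sits inside (… + 7), so sub: -3*((((x + 4) - 2) - 5) + 7) = -30.
Step 2. [-3*((((x + 4) - 2) - 5) + 7) = -30] LHS = -3·(…); ÷-3 both sides. So div: (((x + 4) - 2) - 5) + 7 = 10.
Step 3. [(((x + 4) - 2) - 5) + 7 = 10] 7 comes off first (subtract 7), so sub: ((x + 4) - 2) - 5 = 3.
Step 4. [((x + 4) - 2) - 5 = 3] add 5: x sits inside (… - 5), so sub: (x + 4) - 2 = 8.
Step 5. [(x + 4) - 2 = 8] 2 comes off first (add 2) ⇒ sub: x + 4 = 10.
Step 6. [x + 4 = 10] 4 comes off first (subtract 4). So sub: x = 6.

Answer: x ∈ {6}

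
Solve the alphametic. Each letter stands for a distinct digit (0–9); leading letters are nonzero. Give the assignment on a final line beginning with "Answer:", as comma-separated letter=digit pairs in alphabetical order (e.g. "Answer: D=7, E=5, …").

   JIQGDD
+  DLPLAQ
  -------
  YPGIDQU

Step 1. [col 1: D + Q ≡ U (mod 10)] column 1 (D + Q ≡ U (mod 10), carry-in 0) doesn't pin U yet; pick U=0 and continue, so U=0.
Step 2. [col 1: D + Q ≡ U (mod 10)] D=6 is one option consistent with column 1 (D + Q ≡ U (mod 10), carry-in 0) — take it. So D=6.
Step 3. [Y] adding two 6-digit numbers gives at most 6+1 digits, and here it does — Y is that final carry and must be 1 ⇒ Y=1.
Step 4. [col 1: D + Q ≡ U (mod 10)] in column 1 we have D+Q≡U with carry-in 0; given D=6, U=0 and digits 0,1,6 already taken and all letters distinct, that pins Q to 4, so Q=4.
Step 5. [col 2: D + A ≡ Q (mod 10)] from column 2 (D=6, Q=4, carry-in 1, digits 0,1,4,6 already taken and all letters distinct): A must equal 7 ⇒ A=7.
Step 6. [col 3: G + L ≡ D (mod 10)] column 3 (G + L ≡ D (mod 10), carry-in 1) doesn't pin L yet; pick L=3 and continue, so L=3.
Step 7. [col 3: G + L ≡ D (mod 10)] column 3 reads G+L+carry(1)=D with L=3, D=6; with digits 0,1,3,4,6,7 already taken and all letters distinct, the only value for G is 2, so G=2.
Step 8. [col 4: Q + P ≡ I (mod 10)] from column 4 (Q=4, carry-in 0, digits 0,1,2,3,4,6,7 already taken and all letters distinct): I must equal 9. So I=9.
Step 9. [col 4: Q + P ≡ I (mod 10)] in column 4 we have Q+P≡I with carry-in 0; given Q=4, I=9 and digits 0,1,2,3,4,6,7,9 already taken and all letters distinct, that pins P to 5 ⇒ P=5.
Step 10. [col 6: J + D ≡ P (mod 10)] column 6: given D=6, P=5, carry-in 1, and digits 0,1,2,3,4,5,6,7,9 already taken and all letters distinct, J+D≡P (mod 10) forces J=8, so J=8.

Answer: A=7, D=6, G=2, I=9, J=8, L=3, P=5, Q=4, U=0, Y=1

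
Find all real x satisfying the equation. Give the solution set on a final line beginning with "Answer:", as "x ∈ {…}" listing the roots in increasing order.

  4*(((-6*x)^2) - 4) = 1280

Step 1. [4*(((-6*x)^2) - 4) = 1280] leading coefficient 4: divide by 4. So div: ((-6*x)^2) - 4 = 320.
Step 2. [((-6*x)^2) - 4 = 320] 4 comes off first (add 4), so sub: (-6*x)^2 = 324.
Step 3. [(-6*x)^2 = 324] √ both sides: 324 ≥ 0 gives two branches. So sqrt: -6*x = 18 or -18.
Step 4. [-6*x = 18 or -18] leading coefficient -6: divide by -6, so div: x = -3 or 3.

Answer: x ∈ {-3, 3}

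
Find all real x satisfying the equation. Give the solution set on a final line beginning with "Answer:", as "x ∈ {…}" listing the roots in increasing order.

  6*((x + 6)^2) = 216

Step 1. [6*((x + 6)^2) = 216] divide by the outer 6 ⇒ div: (x + 6)^2 = 36.
Step 2. [(x + 6)^2 = 36] 36 ≥ 0, LHS is (·)² — take ±√ ⇒ sqrt: x + 6 = 6 or -6.
Step 3. [x + 6 = 6 or -6] the outer +6 inverts by subtracting 6, so sub: x = 0 or -12.

Answer: x ∈ {-12, 0}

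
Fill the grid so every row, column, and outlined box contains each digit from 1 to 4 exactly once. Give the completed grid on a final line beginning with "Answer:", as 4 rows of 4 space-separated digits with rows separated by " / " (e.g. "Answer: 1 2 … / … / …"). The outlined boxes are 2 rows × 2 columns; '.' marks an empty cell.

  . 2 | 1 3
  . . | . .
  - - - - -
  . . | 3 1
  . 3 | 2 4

Step 1. [r1c1∈{4}] only 4 remains possible at r1c1. So r1c1=4.
Step 2. [r4c1∈{1}] nothing but 1 survives at r4c1, so r4c1=1.
Step 3. [r3c2∈{4}] r3c2's peers cover all but 4, so r3c2=4.
Step 4. [r2c1∈{3}] only 3 remains possible at r2c1 ⇒ r2c1=3.
Step 5. [r2c3∈{4}] nothing but 4 survives at r2c3 ⇒ r2c3=4.
Step 6. [r3c1∈{2}] only 2 remains possible at r3c1. So r3c1=2.
Step 7. [r2c4∈{2}] r2c4 has the single candidate 2. So r2c4=2.
Step 8. [r2c2∈{1}] r2c2 has the single candidate 1, so r2c2=1.

Answer: 4 2 1 3 / 3 1 4 2 / 2 4 3 1 / 1 3 2 4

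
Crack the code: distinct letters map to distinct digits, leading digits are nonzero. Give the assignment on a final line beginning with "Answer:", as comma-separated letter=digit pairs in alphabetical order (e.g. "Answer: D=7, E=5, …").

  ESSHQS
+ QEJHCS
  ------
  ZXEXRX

Step 1. [col 1: S + S ≡ X (mod 10)] column 1 (S + S ≡ X (mod 10), carry-in 0) doesn't pin X yet; pick X=4 and continue. So X=4.
Step 2. [col 1: S + S ≡ X (mod 10)] column 1 (S + S ≡ X (mod 10), carry-in 0) doesn't pin S yet; pick S=7 and continue ⇒ S=7.
Step 3. [col 2: Q + C ≡ R (mod 10)] several values work for R in column 2 (Q + C ≡ R (mod 10), carry-in 1); try R=5. So R=5.
Step 4. [col 2: Q + C ≡ R (mod 10)] no forcing yet in column 2 (carry-in 1); C=3 is free and consistent — try it, so C=3.
Step 5. [col 2: Q + C ≡ R (mod 10)] in column 2 we have Q+C≡R with carry-in 1; given C=3, R=5 and digits 3,4,5,7 already taken and all letters distinct, that pins Q to 1 ⇒ Q=1.
Step 6. [col 3: H + H ≡ X (mod 10)] column 3 reads H+H+carry(0)=X with X=4; with digits 1,3,4,5,7 already taken and all letters distinct, the only value for H is 2, so H=2.
Step 7. [col 4: S + J ≡ E (mod 10)] from column 4 (S=7, carry-in 0, digits 1,2,3,4,5,7 already taken and all letters distinct): E must equal 6, so E=6.
Step 8. [col 4: S + J ≡ E (mod 10)] in column 4 we have S+J≡E with carry-in 0; given S=7, E=6 and digits 1,2,3,4,5,6,7 already taken and all letters distinct, that pins J to 9. So J=9.
Step 9. [col 6: E + Q ≡ Z (mod 10)] in column 6 we have E+Q≡Z with carry-in 1; given E=6, Q=1 and digits 1,2,3,4,5,6,7,9 already taken and all letters distinct, that pins Z to 8 ⇒ Z=8.

Answer: C=3, E=6, H=2, J=9, Q=1, R=5, S=7, X=4, Z=8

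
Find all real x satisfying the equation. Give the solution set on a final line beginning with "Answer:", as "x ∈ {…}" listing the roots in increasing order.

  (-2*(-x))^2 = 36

Step 1. [(-2*(-x))^2 = 36] √ both sides: 36 ≥ 0 gives two branches ⇒ sqrt: -2*(-x) = 6 or -6.
Step 2. [-2*(-x) = 6 or -6] -2·(inner) — divide through by -2 ⇒ div: -x = -3 or 3.
Step 3. [-x = -3 or 3] leading − — multiply by −1, so neg: x = 3 or -3.

Answer: x ∈ {-3, 3}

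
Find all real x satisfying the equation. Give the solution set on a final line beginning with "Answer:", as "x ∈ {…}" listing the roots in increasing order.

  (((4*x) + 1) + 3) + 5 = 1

Step 1. [(((4*x) + 1) + 3) + 5 = 1] subtract 5: x sits inside (… + 5) ⇒ sub: ((4*x) + 1) + 3 = -4.
Step 2. [((4*x) + 1) + 3 = -4] 3 comes off first (subtract 3) ⇒ sub: (4*x) + 1 = -7.
Step 3. [(4*x) + 1 = -7] peel the +1: subtract 1 from each side ⇒ sub: 4*x = -8.
Step 4. [4*x = -8] 4 out front; divide by 4 ⇒ div: x = -2.

Answer: x ∈ {-2}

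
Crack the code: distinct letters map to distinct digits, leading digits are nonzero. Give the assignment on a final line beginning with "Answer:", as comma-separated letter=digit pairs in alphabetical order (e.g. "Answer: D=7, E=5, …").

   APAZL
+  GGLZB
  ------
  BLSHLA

Step 1. [col 1: L + B ≡ A (mod 10)] no forcing yet in column 1 (carry-in 0); L=4 is free and consistent — try it ⇒ L=4.
Step 2. [col 1: L + B ≡ A (mod 10)] no forcing yet in column 1 (carry-in 0); A=5 is free and consistent — try it, so A=5.
Step 3. [col 1: L + B ≡ A (mod 10)] in column 1 we have L+B≡A with carry-in 0; given L=4, A=5 and digits 4,5 already taken and all letters distinct, that pins B to 1, so B=1.
Step 4. [col 2: Z + Z ≡ L (mod 10)] no forcing yet in column 2 (carry-in 0); Z=7 is free and consistent — try it ⇒ Z=7.
Step 5. [col 3: A + L ≡ H (mod 10)] in column 3 we have A+L≡H with carry-in 1; given A=5, L=4 and digits 1,4,5,7 already taken and all letters distinct, that pins H to 0, so H=0.
Step 6. [col 4: P + G ≡ S (mod 10)] no forcing yet in column 4 (carry-in 1); S=2 is free and consistent — try it, so S=2.
Step 7. [col 4: P + G ≡ S (mod 10)] several values work for P in column 4 (P + G ≡ S (mod 10), carry-in 1); try P=3. So P=3.
Step 8. [col 4: P + G ≡ S (mod 10)] column 4: given P=3, S=2, carry-in 1, and digits 0,1,2,3,4,5,7 already taken and all letters distinct, P+G≡S (mod 10) forces G=8. So G=8.

Answer: A=5, B=1, G=8, H=0, L=4, P=3, S=2, Z=7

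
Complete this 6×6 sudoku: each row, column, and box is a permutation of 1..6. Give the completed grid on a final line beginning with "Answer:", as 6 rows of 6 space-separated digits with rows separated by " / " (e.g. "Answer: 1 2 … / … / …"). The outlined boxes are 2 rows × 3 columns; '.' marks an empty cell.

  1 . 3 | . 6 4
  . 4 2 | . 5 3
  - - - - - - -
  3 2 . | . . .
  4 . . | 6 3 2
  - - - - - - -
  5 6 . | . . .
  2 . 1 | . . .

Step 1. [r6c5∈{4}] nothing but 4 survives at r6c5. So r6c5=4.
Step 2. [r5c6∈{1}] r5c6's peers cover all but 1, so r5c6=1.
Step 3. [r3c6∈{5}] r3c6's peers cover all but 5. So r3c6=5.
Step 4. [r5c4∈{2,3}] r5c4 is the only open cell in row 5 admitting 3. So r5c4=3.
Step 5. [r4c3∈{5}] r4c3 has the single candidate 5. So r4c3=5.
Step 6. [r3c4∈{1,4}] across row 3, 4 lands solely at r3c4. So r3c4=4.
Step 7. [r4c2∈{1}] only 1 remains possible at r4c2, so r4c2=1.
Step 8. [r2c1∈{6}] r2c1 is down to just 6, so r2c1=6.
Step 9. [r6c4∈{5}] r6c4's peers cover all but 5. So r6c4=5.
Step 10. [r6c2∈{3}] r6c2 is down to just 3. So r6c2=3.
Step 11. [r1c4∈{2}] only 2 remains possible at r1c4 ⇒ r1c4=2.
Step 12. [r3c5∈{1}] r3c5's peers cover all but 1. So r3c5=1.
Step 13. [r1c2∈{5}] r1c2's peers cover all but 5 ⇒ r1c2=5.
Step 14. [r3c3∈{6}] only 6 remains possible at r3c3 ⇒ r3c3=6.
Step 15. [r6c6∈{6}] nothing but 6 survives at r6c6. So r6c6=6.
Step 16. [r2c4∈{1}] r2c4 is down to just 1 ⇒ r2c4=1.
Step 17. [r5c5∈{2}] r5c5 is down to just 2. So r5c5=2.
Step 18. [r5c3∈{4}] r5c3 is down to just 4 ⇒ r5c3=4.

Answer: 1 5 3 2 6 4 / 6 4 2 1 5 3 / 3 2 6 4 1 5 / 4 1 5 6 3 2 / 5 6 4 3 2 1 / 2 3 1 5 4 6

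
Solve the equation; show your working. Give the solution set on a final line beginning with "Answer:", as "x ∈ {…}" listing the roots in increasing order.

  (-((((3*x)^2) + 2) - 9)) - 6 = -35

Step 1. [(-((((3*x)^2) + 2) - 9)) - 6 = -35] add 6: x sits inside (… - 6). So sub: -((((3*x)^2) + 2) - 9) = -29.
Step 2. [-((((3*x)^2) + 2) - 9) = -29] leading − — multiply by −1. So neg: (((3*x)^2) + 2) - 9 = 29.
Step 3. [(((3*x)^2) + 2) - 9 = 29] peel the -9: add 9 from each side ⇒ sub: ((3*x)^2) + 2 = 38.
Step 4. [((3*x)^2) + 2 = 38] peel the +2: subtract 2 from each side ⇒ sub: (3*x)^2 = 36.
Step 5. [(3*x)^2 = 36] LHS squared, RHS 36 ≥ 0: apply √ (±) ⇒ sqrt: 3*x = 6 or -6.
Step 6. [3*x = 6 or -6] 3 out front; divide by 3, so div: x = 2 or -2.

Answer: x ∈ {-2, 2}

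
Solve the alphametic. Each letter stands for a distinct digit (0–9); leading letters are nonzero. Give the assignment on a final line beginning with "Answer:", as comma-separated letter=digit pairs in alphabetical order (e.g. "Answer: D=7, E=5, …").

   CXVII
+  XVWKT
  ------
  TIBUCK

Step 1. [col 1: I + T ≡ K (mod 10)] T=1 is one option consistent with column 1 (I + T ≡ K (mod 10), carry-in 0) — take it ⇒ T=1.
Step 2. [col 1: I + T ≡ K (mod 10)] column 1 (I + T ≡ K (mod 10), carry-in 0) doesn't pin I yet; pick I=3 and continue. So I=3.
Step 3. [col 1: I + T ≡ K (mod 10)] column 1 reads I+T+carry(0)=K with I=3, T=1; with digits 1,3 already taken and all letters distinct, the only value for K is 4 ⇒ K=4.
Step 4. [col 2: I + K ≡ C (mod 10)] column 2 reads I+K+carry(0)=C with I=3, K=4; with digits 1,3,4 already taken and all letters distinct, the only value for C is 7. So C=7.
Step 5. [col 3: V + W ≡ U (mod 10)] no forcing yet in column 3 (carry-in 0); W=8 is free and consistent — try it ⇒ W=8.
Step 6. [col 3: V + W ≡ U (mod 10)] column 3: given W=8, carry-in 0, and digits 1,3,4,7,8 already taken and all letters distinct, V+W≡U (mod 10) forces U=0, so U=0.
Step 7. [col 3: V + W ≡ U (mod 10)] in column 3 we have V+W≡U with carry-in 0; given W=8, U=0 and digits 0,1,3,4,7,8 already taken and all letters distinct, that pins V to 2, so V=2.
Step 8. [col 4: X + V ≡ B (mod 10)] column 4: given V=2, carry-in 1, and digits 0,1,2,3,4,7,8 already taken and all letters distinct, X+V≡B (mod 10) forces B=9 ⇒ B=9.
Step 9. [col 4: X + V ≡ B (mod 10)] column 4 reads X+V+carry(1)=B with V=2, B=9; with digits 0,1,2,3,4,7,8,9 already taken and all letters distinct, the only value for X is 6, so X=6.

Answer: B=9, C=7, I=3, K=4, T=1, U=0, V=2, W=8, X=6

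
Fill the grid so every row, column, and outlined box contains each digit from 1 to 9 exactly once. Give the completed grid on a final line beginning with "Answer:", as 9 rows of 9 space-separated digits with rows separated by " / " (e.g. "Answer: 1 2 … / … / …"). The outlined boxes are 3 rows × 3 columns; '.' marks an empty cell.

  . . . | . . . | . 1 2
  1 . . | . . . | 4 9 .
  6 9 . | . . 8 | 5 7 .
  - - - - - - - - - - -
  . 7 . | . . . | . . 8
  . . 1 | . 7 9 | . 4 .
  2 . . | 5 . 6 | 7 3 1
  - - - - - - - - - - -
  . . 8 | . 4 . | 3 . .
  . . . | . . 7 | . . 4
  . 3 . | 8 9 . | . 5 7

Step 1. [r2c2∈{2,5,8}] 8 has one home in row 2: r2c2 ⇒ r2c2=8.
Step 2. [r4c7∈{2,6,9}] r4c7 is the only open cell in box 6 admitting 9. So r4c7=9.
Step 3. [r3c9∈{3}] nothing but 3 survives at r3c9, so r3c9=3.
Step 4. [r2c9∈{6}] r2c9's peers cover all but 6. So r2c9=6.
Step 5. [r6c2∈{4}] nothing but 4 survives at r6c2, so r6c2=4.
Step 6. [r1c2∈{5}] nothing but 5 survives at r1c2. So r1c2=5.
Step 7. [r5c2∈{6}] r5c2's peers cover all but 6, so r5c2=6.
Step 8. [r1c4∈{3,4,6,7,9}] row 1 places 9 nowhere but r1c4 ⇒ r1c4=9.
Step 9. [r5c7∈{2}] r5c7 is down to just 2, so r5c7=2.
Step 10. [r5c4∈{3}] nothing but 3 survives at r5c4, so r5c4=3.
Step 11. [r8c5∈{1,2,3,5,6}] across row 8, 3 lands solely at r8c5, so r8c5=3.
Step 12. [r7c6∈{1,2,5}] across box 8, 5 lands solely at r7c6 ⇒ r7c6=5.
Step 13. [r8c8∈{2,6,8}] r8c8 is the only open cell in col 8 admitting 8, so r8c8=8.
Step 14. [r7c8∈{2,6}] 2 has one home in col 8: r7c8. So r7c8=2.
Step 15. [r8c2∈{1,2}] col 2 places 2 nowhere but r8c2 ⇒ r8c2=2.
Step 16. [r9c6∈{1,2}] r9c6 is the only open cell in row 9 admitting 2 ⇒ r9c6=2.
Step 17. [r4c6∈{1,4}] 1 has one home in col 6: r4c6, so r4c6=1.
Step 18. [r1c6∈{3,4}] col 6 places 4 nowhere but r1c6 ⇒ r1c6=4.
Step 19. [r4c5∈{2}] r4c5's peers cover all but 2, so r4c5=2.
Step 20. [r2c4∈{2,7}] r2c4 is the only open cell in col 4 admitting 7, so r2c4=7.
Step 21. [r3c3∈{2,4}] across row 3, 4 lands solely at r3c3 ⇒ r3c3=4.
Step 22. [r7c4∈{1,6}] in row 7, 6 fits only at r7c4. So r7c4=6.
Step 23. [r7c1∈{7,9}] row 7 places 7 nowhere but r7c1. So r7c1=7.
Step 24. [r1c1∈{3}] nothing but 3 survives at r1c1. So r1c1=3.
Step 25. [r4c1∈{5}] nothing but 5 survives at r4c1, so r4c1=5.
Step 26. [r8c4∈{1}] only 1 remains possible at r8c4 ⇒ r8c4=1.
Step 27. [r8c7∈{6}] r8c7 has the single candidate 6, so r8c7=6.
Step 28. [r8c1∈{9}] nothing but 9 survives at r8c1 ⇒ r8c1=9.
Step 29. [r2c5∈{5}] r2c5's peers cover all but 5, so r2c5=5.
Step 30. [r6c3∈{9}] nothing but 9 survives at r6c3, so r6c3=9.
Step 31. [r1c5∈{6}] only 6 remains possible at r1c5 ⇒ r1c5=6.
Step 32. [r2c6∈{3}] nothing but 3 survives at r2c6, so r2c6=3.
Step 33. [r5c9∈{5}] only 5 remains possible at r5c9. So r5c9=5.
Step 34. [r7c2∈{1}] r7c2 is down to just 1. So r7c2=1.
Step 35. [r1c7∈{8}] only 8 remains possible at r1c7 ⇒ r1c7=8.
Step 36. [r9c3∈{6}] nothing but 6 survives at r9c3. So r9c3=6.
Step 37. [r1c3∈{7}] r1c3's peers cover all but 7. So r1c3=7.
Step 38. [r8c3∈{5}] r8c3 is down to just 5, so r8c3=5.
Step 39. [r5c1∈{8}] r5c1's peers cover all but 8 ⇒ r5c1=8.
Step 40. [r9c1∈{4}] r9c1's peers cover all but 4, so r9c1=4.
Step 41. [r3c4∈{2}] only 2 remains possible at r3c4. So r3c4=2.
Step 42. [r7c9∈{9}] nothing but 9 survives at r7c9 ⇒ r7c9=9.
Step 43. [r6c5∈{8}] r6c5 is down to just 8 ⇒ r6c5=8.
Step 44. [r4c8∈{6}] r4c8's peers cover all but 6, so r4c8=6.
Step 45. [r4c3∈{3}] r4c3's peers cover all but 3, so r4c3=3.
Step 46. [r3c5∈{1}] r3c5 is down to just 1 ⇒ r3c5=1.
Step 47. [r2c3∈{2}] only 2 remains possible at r2c3 ⇒ r2c3=2.
Step 48. [r9c7∈{1}] r9c7's peers cover all but 1, so r9c7=1.
Step 49. [r4c4∈{4}] only 4 remains possible at r4c4 ⇒ r4c4=4.

Answer: 3 5 7 9 6 4 8 1 2 / 1 8 2 7 5 3 4 9 6 / 6 9 4 2 1 8 5 7 3 / 5 7 3 4 2 1 9 6 8 / 8 6 1 3 7 9 2 4 5 / 2 4 9 5 8 6 7 3 1 / 7 1 8 6 4 5 3 2 9 / 9 2 5 1 3 7 6 8 4 / 4 3 6 8 9 2 1 5 7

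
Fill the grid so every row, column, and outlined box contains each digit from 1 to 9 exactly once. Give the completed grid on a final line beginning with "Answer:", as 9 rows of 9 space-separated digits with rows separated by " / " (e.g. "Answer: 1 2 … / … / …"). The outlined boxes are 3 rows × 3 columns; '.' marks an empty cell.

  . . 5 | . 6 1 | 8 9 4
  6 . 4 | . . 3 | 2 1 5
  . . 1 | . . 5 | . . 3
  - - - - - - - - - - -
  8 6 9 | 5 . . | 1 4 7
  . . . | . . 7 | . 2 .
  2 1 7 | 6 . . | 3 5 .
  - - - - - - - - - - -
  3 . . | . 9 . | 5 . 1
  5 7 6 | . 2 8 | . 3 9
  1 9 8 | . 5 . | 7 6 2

Step 1. [r9c6∈{4}] r9c6 is down to just 4 ⇒ r9c6=4.
Step 2. [r5c5∈{1,3,4,8}] col 5 places 1 nowhere but r5c5 ⇒ r5c5=1.
Step 3. [r2c4∈{7,8,9}] in row 2, 9 fits only at r2c4, so r2c4=9.
Step 4. [r2c5∈{7,8}] r2c5 is the only open cell in row 2 admitting 7 ⇒ r2c5=7.
Step 5. [r6c5∈{4,8}] r6c5 is the only open cell in row 6 admitting 4, so r6c5=4.
Step 6. [r5c4∈{3,8}] box 5 places 8 nowhere but r5c4 ⇒ r5c4=8.
Step 7. [r5c2∈{3,4,5}] across row 5, 5 lands solely at r5c2. So r5c2=5.
Step 8. [r1c4∈{2}] nothing but 2 survives at r1c4. So r1c4=2.
Step 9. [r3c2∈{2,8}] row 3 places 2 nowhere but r3c2. So r3c2=2.
Step 10. [r3c8∈{7}] r3c8's peers cover all but 7. So r3c8=7.
Step 11. [r5c9∈{6}] only 6 remains possible at r5c9 ⇒ r5c9=6.
Step 12. [r7c4∈{7}] r7c4 has the single candidate 7 ⇒ r7c4=7.
Step 13. [r5c3∈{3}] r5c3 is down to just 3. So r5c3=3.
Step 14. [r3c5∈{8}] r3c5's peers cover all but 8, so r3c5=8.
Step 15. [r3c1∈{9}] r3c1 has the single candidate 9. So r3c1=9.
Step 16. [r5c7∈{9}] nothing but 9 survives at r5c7. So r5c7=9.
Step 17. [r3c7∈{6}] nothing but 6 survives at r3c7. So r3c7=6.
Step 18. [r7c6∈{6}] r7c6 has the single candidate 6. So r7c6=6.
Step 19. [r7c3∈{2}] nothing but 2 survives at r7c3. So r7c3=2.
Step 20. [r1c1∈{7}] r1c1 has the single candidate 7, so r1c1=7.
Step 21. [r4c6∈{2}] r4c6's peers cover all but 2. So r4c6=2.
Step 22. [r7c2∈{4}] r7c2 has the single candidate 4, so r7c2=4.
Step 23. [r6c9∈{8}] nothing but 8 survives at r6c9. So r6c9=8.
Step 24. [r7c8∈{8}] r7c8 is down to just 8, so r7c8=8.
Step 25. [r1c2∈{3}] r1c2's peers cover all but 3 ⇒ r1c2=3.
Step 26. [r8c7∈{4}] only 4 remains possible at r8c7, so r8c7=4.
Step 27. [r3c4∈{4}] only 4 remains possible at r3c4 ⇒ r3c4=4.
Step 28. [r9c4∈{3}] r9c4 is down to just 3. So r9c4=3.
Step 29. [r8c4∈{1}] r8c4 is down to just 1 ⇒ r8c4=1.
Step 30. [r2c2∈{8}] only 8 remains possible at r2c2. So r2c2=8.
Step 31. [r4c5∈{3}] r4c5 is down to just 3 ⇒ r4c5=3.
Step 32. [r5c1∈{4}] only 4 remains possible at r5c1 ⇒ r5c1=4.
Step 33. [r6c6∈{9}] nothing but 9 survives at r6c6, so r6c6=9.

Answer: 7 3 5 2 6 1 8 9 4 / 6 8 4 9 7 3 2 1 5 / 9 2 1 4 8 5 6 7 3 / 8 6 9 5 3 2 1 4 7 / 4 5 3 8 1 7 9 2 6 / 2 1 7 6 4 9 3 5 8 / 3 4 2 7 9 6 5 8 1 / 5 7 6 1 2 8 4 3 9 / 1 9 8 3 5 4 7 6 2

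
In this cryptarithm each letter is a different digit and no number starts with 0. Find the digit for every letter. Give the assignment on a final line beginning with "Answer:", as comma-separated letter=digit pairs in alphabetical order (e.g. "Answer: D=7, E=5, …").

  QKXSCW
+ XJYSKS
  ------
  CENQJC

Step 1. [col 1: W + S ≡ C (mod 10)] C=5 is one option consistent with column 1 (W + S ≡ C (mod 10), carry-in 0) — take it, so C=5.
Step 2. [col 1: W + S ≡ C (mod 10)] W=9 is one option consistent with column 1 (W + S ≡ C (mod 10), carry-in 0) — take it ⇒ W=9.
Step 3. [col 1: W + S ≡ C (mod 10)] in column 1 we have W+S≡C with carry-in 0; given W=9, C=5 and digits 5,9 already taken and all letters distinct, that pins S to 6. So S=6.
Step 4. [col 2: C + K ≡ J (mod 10)] K=1 is one option consistent with column 2 (C + K ≡ J (mod 10), carry-in 1) — take it ⇒ K=1.
Step 5. [col 2: C + K ≡ J (mod 10)] column 2: given C=5, K=1, carry-in 1, and digits 1,5,6,9 already taken and all letters distinct, C+K≡J (mod 10) forces J=7. So J=7.
Step 6. [col 3: S + S ≡ Q (mod 10)] from column 3 (S=6, carry-in 0, digits 1,5,6,7,9 already taken and all letters distinct): Q must equal 2 ⇒ Q=2.
Step 7. [col 4: X + Y ≡ N (mod 10)] several values work for X in column 4 (X + Y ≡ N (mod 10), carry-in 1); try X=3. So X=3.
Step 8. [col 4: X + Y ≡ N (mod 10)] no forcing yet in column 4 (carry-in 1); Y=0 is free and consistent — try it. So Y=0.
Step 9. [col 4: X + Y ≡ N (mod 10)] column 4: given X=3, Y=0, carry-in 1, and digits 0,1,2,3,5,6,7,9 already taken and all letters distinct, X+Y≡N (mod 10) forces N=4 ⇒ N=4.
Step 10. [col 5: K + J ≡ E (mod 10)] column 5: given K=1, J=7, carry-in 0, and digits 0,1,2,3,4,5,6,7,9 already taken and all letters distinct, K+J≡E (mod 10) forces E=8, so E=8.

Answer: C=5, E=8, J=7, K=1, N=4, Q=2, S=6, W=9, X=3, Y=0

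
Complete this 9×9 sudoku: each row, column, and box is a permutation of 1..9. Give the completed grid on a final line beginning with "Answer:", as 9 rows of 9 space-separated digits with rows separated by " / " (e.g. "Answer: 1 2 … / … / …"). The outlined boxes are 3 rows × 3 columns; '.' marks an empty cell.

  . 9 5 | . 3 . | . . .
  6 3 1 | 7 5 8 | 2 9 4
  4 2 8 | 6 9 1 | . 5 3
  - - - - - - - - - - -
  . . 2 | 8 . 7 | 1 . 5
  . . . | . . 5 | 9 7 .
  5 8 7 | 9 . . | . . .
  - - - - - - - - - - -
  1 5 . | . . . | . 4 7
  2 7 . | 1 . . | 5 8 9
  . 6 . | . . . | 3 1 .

Step 1. [r6c8∈{2,3,6}] r6c8 is the only open cell in col 8 admitting 2, so r6c8=2.
Step 2. [r6c9∈{6}] r6c9 has the single candidate 6, so r6c9=6.
Step 3. [r6c6∈{3,4}] across row 6, 3 lands solely at r6c6. So r6c6=3.
Step 4. [r4c5∈{4,6}] across row 4, 6 lands solely at r4c5. So r4c5=6.
Step 5. [r8c5∈{4}] r8c5's peers cover all but 4. So r8c5=4.
Step 6. [r5c4∈{2,4}] across box 5, 4 lands solely at r5c4 ⇒ r5c4=4.
Step 7. [r1c7∈{6,7,8}] r1c7 is the only open cell in col 7 admitting 8. So r1c7=8.
Step 8. [r1c4∈{2}] nothing but 2 survives at r1c4. So r1c4=2.
Step 9. [r5c5∈{1,2}] r5c5 is the only open cell in row 5 admitting 2. So r5c5=2.
Step 10. [r7c6∈{2,6,9}] r7c6 is the only open cell in row 7 admitting 2. So r7c6=2.
Step 11. [r7c3∈{3,9}] across row 7, 9 lands solely at r7c3, so r7c3=9.
Step 12. [r5c1∈{3}] r5c1's peers cover all but 3. So r5c1=3.
Step 13. [r9c5∈{7,8}] r9c5 is the only open cell in row 9 admitting 7 ⇒ r9c5=7.
Step 14. [r1c6∈{4}] r1c6 is down to just 4, so r1c6=4.
Step 15. [r5c2∈{1}] nothing but 1 survives at r5c2 ⇒ r5c2=1.
Step 16. [r9c1∈{8}] r9c1 is down to just 8, so r9c1=8.
Step 17. [r1c9∈{1}] r1c9 has the single candidate 1, so r1c9=1.
Step 18. [r4c2∈{4}] r4c2's peers cover all but 4, so r4c2=4.
Step 19. [r9c4∈{5}] nothing but 5 survives at r9c4, so r9c4=5.
Step 20. [r8c6∈{6}] r8c6 has the single candidate 6, so r8c6=6.
Step 21. [r7c4∈{3}] r7c4 is down to just 3, so r7c4=3.
Step 22. [r1c8∈{6}] r1c8 has the single candidate 6. So r1c8=6.
Step 23. [r4c8∈{3}] r4c8's peers cover all but 3, so r4c8=3.
Step 24. [r9c6∈{9}] nothing but 9 survives at r9c6 ⇒ r9c6=9.
Step 25. [r6c7∈{4}] r6c7's peers cover all but 4 ⇒ r6c7=4.
Step 26. [r5c3∈{6}] r5c3's peers cover all but 6. So r5c3=6.
Step 27. [r3c7∈{7}] r3c7 has the single candidate 7, so r3c7=7.
Step 28. [r9c9∈{2}] r9c9 is down to just 2. So r9c9=2.
Step 29. [r9c3∈{4}] r9c3 is down to just 4. So r9c3=4.
Step 30. [r4c1∈{9}] r4c1 is down to just 9. So r4c1=9.
Step 31. [r7c7∈{6}] only 6 remains possible at r7c7, so r7c7=6.
Step 32. [r5c9∈{8}] r5c9 has the single candidate 8 ⇒ r5c9=8.
Step 33. [r7c5∈{8}] only 8 remains possible at r7c5 ⇒ r7c5=8.
Step 34. [r8c3∈{3}] only 3 remains possible at r8c3, so r8c3=3.
Step 35. [r1c1∈{7}] nothing but 7 survives at r1c1 ⇒ r1c1=7.
Step 36. [r6c5∈{1}] only 1 remains possible at r6c5, so r6c5=1.

Answer: 7 9 5 2 3 4 8 6 1 / 6 3 1 7 5 8 2 9 4 / 4 2 8 6 9 1 7 5 3 / 9 4 2 8 6 7 1 3 5 / 3 1 6 4 2 5 9 7 8 / 5 8 7 9 1 3 4 2 6 / 1 5 9 3 8 2 6 4 7 / 2 7 3 1 4 6 5 8 9 / 8 6 4 5 7 9 3 1 2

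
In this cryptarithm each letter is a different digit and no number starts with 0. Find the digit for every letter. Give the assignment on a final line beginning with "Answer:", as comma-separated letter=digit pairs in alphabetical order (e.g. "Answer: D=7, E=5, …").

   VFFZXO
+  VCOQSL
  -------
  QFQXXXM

Step 1. [col 1: O + L ≡ M (mod 10)] column 1 (O + L ≡ M (mod 10), carry-in 0) doesn't pin L yet; pick L=7 and continue. So L=7.
Step 2. [col 1: O + L ≡ M (mod 10)] column 1 (O + L ≡ M (mod 10), carry-in 0) doesn't pin M yet; pick M=9 and continue ⇒ M=9.
Step 3. [col 1: O + L ≡ M (mod 10)] column 1 reads O+L+carry(0)=M with L=7, M=9; with digits 7,9 already taken and all letters distinct, the only value for O is 2 ⇒ O=2.
Step 4. [col 2: X + S ≡ X (mod 10)] from column 2 (nothing yet, carry-in 0, digits 2,7,9 already taken and all letters distinct): S must equal 0. So S=0.
Step 5. [col 2: X + S ≡ X (mod 10)] several values work for X in column 2 (X + S ≡ X (mod 10), carry-in 0); try X=5, so X=5.
Step 6. [col 3: Z + Q ≡ X (mod 10)] several values work for Q in column 3 (Z + Q ≡ X (mod 10), carry-in 0); try Q=1 ⇒ Q=1.
Step 7. [col 3: Z + Q ≡ X (mod 10)] from column 3 (Q=1, X=5, carry-in 0, digits 0,1,2,5,7,9 already taken and all letters distinct): Z must equal 4. So Z=4.
Step 8. [col 4: F + O ≡ X (mod 10)] from column 4 (O=2, X=5, carry-in 0, digits 0,1,2,4,5,7,9 already taken and all letters distinct): F must equal 3, so F=3.
Step 9. [col 5: F + C ≡ Q (mod 10)] column 5: given F=3, Q=1, carry-in 0, and digits 0,1,2,3,4,5,7,9 already taken and all letters distinct, F+C≡Q (mod 10) forces C=8, so C=8.
Step 10. [col 6: V + V ≡ F (mod 10)] from column 6 (F=3, carry-in 1, digits 0,1,2,3,4,5,7,8,9 already taken and all letters distinct): V must equal 6 ⇒ V=6.

Answer: C=8, F=3, L=7, M=9, O=2, Q=1, S=0, V=6, X=5, Z=4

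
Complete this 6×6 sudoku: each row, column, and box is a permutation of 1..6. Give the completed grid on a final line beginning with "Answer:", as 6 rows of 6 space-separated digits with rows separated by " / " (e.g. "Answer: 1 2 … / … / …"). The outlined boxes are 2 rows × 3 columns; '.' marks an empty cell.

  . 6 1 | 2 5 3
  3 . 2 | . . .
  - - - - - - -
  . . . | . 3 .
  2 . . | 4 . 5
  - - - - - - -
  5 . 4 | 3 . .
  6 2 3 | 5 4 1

Step 1. [r3c1∈{1,4}] in col 1, 1 fits only at r3c1 ⇒ r3c1=1.
Step 2. [r3c4∈{6}] r3c4 has the single candidate 6 ⇒ r3c4=6.
Step 3. [r3c2∈{4,5}] in row 3, 4 fits only at r3c2. So r3c2=4.
Step 4. [r5c5∈{2,6}] across col 5, 2 lands solely at r5c5. So r5c5=2.
Step 5. [r2c5∈{1,6}] across col 5, 6 lands solely at r2c5. So r2c5=6.
Step 6. [r5c2∈{1}] r5c2's peers cover all but 1. So r5c2=1.
Step 7. [r2c4∈{1}] only 1 remains possible at r2c4. So r2c4=1.
Step 8. [r2c6∈{4}] nothing but 4 survives at r2c6. So r2c6=4.
Step 9. [r4c2∈{3}] r4c2 is down to just 3. So r4c2=3.
Step 10. [r2c2∈{5}] r2c2's peers cover all but 5, so r2c2=5.
Step 11. [r1c1∈{4}] nothing but 4 survives at r1c1. So r1c1=4.
Step 12. [r4c5∈{1}] r4c5's peers cover all but 1 ⇒ r4c5=1.
Step 13. [r3c6∈{2}] only 2 remains possible at r3c6 ⇒ r3c6=2.
Step 14. [r4c3∈{6}] r4c3 is down to just 6. So r4c3=6.
Step 15. [r5c6∈{6}] r5c6 is down to just 6, so r5c6=6.
Step 16. [r3c3∈{5}] r3c3 has the single candidate 5. So r3c3=5.

Answer: 4 6 1 2 5 3 / 3 5 2 1 6 4 / 1 4 5 6 3 2 / 2 3 6 4 1 5 / 5 1 4 3 2 6 / 6 2 3 5 4 1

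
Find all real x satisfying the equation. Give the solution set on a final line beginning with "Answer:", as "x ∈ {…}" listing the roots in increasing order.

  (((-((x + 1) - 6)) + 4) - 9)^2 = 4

Step 1. [(((-((x + 1) - 6)) + 4) - 9)^2 = 4] √ both sides: 4 ≥ 0 gives two branches, so sqrt: ((-((x + 1) - 6)) + 4) - 9 = 2 or -2.
Step 2. [((-((x + 1) - 6)) + 4) - 9 = 2 or -2] add 9: x sits inside (… - 9), so sub: (-((x + 1) - 6)) + 4 = 11 or 7.
Step 3. [(-((x + 1) - 6)) + 4 = 11 or 7] subtract 4: x sits inside (… + 4) ⇒ sub: -((x + 1) - 6) = 7 or 3.
Step 4. [-((x + 1) - 6) = 7 or 3] LHS negated; negate both sides ⇒ neg: (x + 1) - 6 = -7 or -3.
Step 5. [(x + 1) - 6 = -7 or -3] peel the -6: add 6 from each side. So sub: x + 1 = -1 or 3.
Step 6. [x + 1 = -1 or 3] the outer +1 inverts by subtracting 1. So sub: x = -2 or 2.

Answer: x ∈ {-2, 2}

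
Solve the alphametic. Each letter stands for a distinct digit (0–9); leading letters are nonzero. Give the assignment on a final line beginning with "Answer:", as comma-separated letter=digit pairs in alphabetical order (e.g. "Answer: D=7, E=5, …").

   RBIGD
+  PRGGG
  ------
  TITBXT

Step 1. [col 1: D + G ≡ T (mod 10)] several values work for D in column 1 (D + G ≡ T (mod 10), carry-in 0); try D=4. So D=4.
Step 2. [col 1: D + G ≡ T (mod 10)] no forcing yet in column 1 (carry-in 0); T=1 is free and consistent — try it. So T=1.
Step 3. [col 1: D + G ≡ T (mod 10)] from column 1 (D=4, T=1, carry-in 0, digits 1,4 already taken and all letters distinct): G must equal 7. So G=7.
Step 4. [col 2: G + G ≡ X (mod 10)] from column 2 (G=7, carry-in 1, digits 1,4,7 already taken and all letters distinct): X must equal 5 ⇒ X=5.
Step 5. [col 3: I + G ≡ B (mod 10)] column 3 (I + G ≡ B (mod 10), carry-in 1) doesn't pin B yet; pick B=8 and continue ⇒ B=8.
Step 6. [col 3: I + G ≡ B (mod 10)] column 3: given G=7, B=8, carry-in 1, and digits 1,4,5,7,8 already taken and all letters distinct, I+G≡B (mod 10) forces I=0, so I=0.
Step 7. [col 4: B + R ≡ T (mod 10)] in column 4 we have B+R≡T with carry-in 0; given B=8, T=1 and digits 0,1,4,5,7,8 already taken and all letters distinct, that pins R to 3 ⇒ R=3.
Step 8. [col 5: R + P ≡ I (mod 10)] in column 5 we have R+P≡I with carry-in 1; given R=3, I=0 and digits 0,1,3,4,5,7,8 already taken and all letters distinct, that pins P to 6, so P=6.

Answer: B=8, D=4, G=7, I=0, P=6, R=3, T=1, X=5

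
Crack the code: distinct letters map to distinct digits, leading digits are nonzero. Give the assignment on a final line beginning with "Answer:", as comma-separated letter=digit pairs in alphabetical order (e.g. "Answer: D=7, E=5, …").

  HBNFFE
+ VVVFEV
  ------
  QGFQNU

Step 1. [col 1: E + V ≡ U (mod 10)] no forcing yet in column 1 (carry-in 0); E=5 is free and consistent — try it. So E=5.
Step 2. [col 1: E + V ≡ U (mod 10)] V=4 is one option consistent with column 1 (E + V ≡ U (mod 10), carry-in 0) — take it, so V=4.
Step 3. [col 1: E + V ≡ U (mod 10)] column 1: given E=5, V=4, carry-in 0, and digits 4,5 already taken and all letters distinct, E+V≡U (mod 10) forces U=9. So U=9.
Step 4. [col 2: F + E ≡ N (mod 10)] no forcing yet in column 2 (carry-in 0); N=3 is free and consistent — try it ⇒ N=3.
Step 5. [col 2: F + E ≡ N (mod 10)] from column 2 (E=5, N=3, carry-in 0, digits 3,4,5,9 already taken and all letters distinct): F must equal 8, so F=8.
Step 6. [col 3: F + F ≡ Q (mod 10)] in column 3 we have F+F≡Q with carry-in 1; given F=8 and digits 3,4,5,8,9 already taken and all letters distinct, that pins Q to 7, so Q=7.
Step 7. [col 5: B + V ≡ G (mod 10)] B=6 is one option consistent with column 5 (B + V ≡ G (mod 10), carry-in 0) — take it, so B=6.
Step 8. [col 5: B + V ≡ G (mod 10)] in column 5 we have B+V≡G with carry-in 0; given B=6, V=4 and digits 3,4,5,6,7,8,9 already taken and all letters distinct, that pins G to 0, so G=0.
Step 9. [col 6: H + V ≡ Q (mod 10)] from column 6 (V=4, Q=7, carry-in 1, digits 0,3,4,5,6,7,8,9 already taken and all letters distinct): H must equal 2. So H=2.

Answer: B=6, E=5, F=8, G=0, H=2, N=3, Q=7, U=9, V=4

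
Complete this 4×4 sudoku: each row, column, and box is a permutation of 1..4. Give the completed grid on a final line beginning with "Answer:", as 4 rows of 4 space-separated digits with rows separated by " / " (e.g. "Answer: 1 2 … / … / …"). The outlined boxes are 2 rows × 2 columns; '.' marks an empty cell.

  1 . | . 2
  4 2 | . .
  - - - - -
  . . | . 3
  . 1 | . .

Step 1. [r1c3∈{3,4}] 4 has one home in row 1: r1c3. So r1c3=4.
Step 2. [r4c3∈{2}] r4c3's peers cover all but 2 ⇒ r4c3=2.
Step 3. [r3c3∈{1}] only 1 remains possible at r3c3, so r3c3=1.
Step 4. [r1c2∈{3}] nothing but 3 survives at r1c2 ⇒ r1c2=3.
Step 5. [r4c4∈{4}] nothing but 4 survives at r4c4, so r4c4=4.
Step 6. [r3c2∈{4}] only 4 remains possible at r3c2, so r3c2=4.
Step 7. [r2c4∈{1}] r2c4's peers cover all but 1 ⇒ r2c4=1.
Step 8. [r2c3∈{3}] nothing but 3 survives at r2c3, so r2c3=3.
Step 9. [r3c1∈{2}] r3c1 has the single candidate 2, so r3c1=2.
Step 10. [r4c1∈{3}] only 3 remains possible at r4c1 ⇒ r4c1=3.

Answer: 1 3 4 2 / 4 2 3 1 / 2 4 1 3 / 3 1 2 4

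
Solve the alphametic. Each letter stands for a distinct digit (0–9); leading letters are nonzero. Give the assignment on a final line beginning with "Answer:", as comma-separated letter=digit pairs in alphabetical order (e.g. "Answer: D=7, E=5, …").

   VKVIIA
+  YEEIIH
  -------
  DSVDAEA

Step 1. [D] the sum has 7 digits but both addends have 6; that extra leading digit D is the final carry, namely 1 ⇒ D=1.
Step 2. [col 1: A + H ≡ A (mod 10)] in column 1 we have A+H≡A with carry-in 0; given nothing yet and digits 1 already taken and all letters distinct, that pins H to 0 ⇒ H=0.
Step 3. [col 1: A + H ≡ A (mod 10)] A=3 is one option consistent with column 1 (A + H ≡ A (mod 10), carry-in 0) — take it. So A=3.
Step 4. [col 2: I + I ≡ E (mod 10)] several values work for E in column 2 (I + I ≡ E (mod 10), carry-in 0); try E=2. So E=2.
Step 5. [col 2: I + I ≡ E (mod 10)] from column 2 (E=2, carry-in 0, digits 0,1,2,3 already taken and all letters distinct): I must equal 6. So I=6.
Step 6. [col 4: V + E ≡ D (mod 10)] column 4: given E=2, D=1, carry-in 1, and digits 0,1,2,3,6 already taken and all letters distinct, V+E≡D (mod 10) forces V=8. So V=8.
Step 7. [col 5: K + E ≡ V (mod 10)] column 5: given E=2, V=8, carry-in 1, and digits 0,1,2,3,6,8 already taken and all letters distinct, K+E≡V (mod 10) forces K=5. So K=5.
Step 8. [col 6: V + Y ≡ S (mod 10)] from column 6 (V=8, carry-in 0, digits 0,1,2,3,5,6,8 already taken and all letters distinct): S must equal 7 ⇒ S=7.
Step 9. [col 6: V + Y ≡ S (mod 10)] from column 6 (V=8, S=7, carry-in 0, digits 0,1,2,3,5,6,7,8 already taken and all letters distinct): Y must equal 9, so Y=9.

Answer: A=3, D=1, E=2, H=0, I=6, K=5, S=7, V=8, Y=9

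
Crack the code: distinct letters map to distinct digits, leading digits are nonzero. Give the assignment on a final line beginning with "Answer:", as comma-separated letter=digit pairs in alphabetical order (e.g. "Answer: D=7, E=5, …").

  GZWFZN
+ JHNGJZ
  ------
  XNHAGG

Step 1. [col 1: N + Z ≡ G (mod 10)] no forcing yet in column 1 (carry-in 0); G=2 is free and consistent — try it. So G=2.
Step 2. [col 1: N + Z ≡ G (mod 10)] column 1 (N + Z ≡ G (mod 10), carry-in 0) doesn't pin N yet; pick N=7 and continue, so N=7.
Step 3. [col 1: N + Z ≡ G (mod 10)] in column 1 we have N+Z≡G with carry-in 0; given N=7, G=2 and digits 2,7 already taken and all letters distinct, that pins Z to 5. So Z=5.
Step 4. [col 2: Z + J ≡ G (mod 10)] in column 2 we have Z+J≡G with carry-in 1; given Z=5, G=2 and digits 2,5,7 already taken and all letters distinct, that pins J to 6. So J=6.
Step 5. [col 3: F + G ≡ A (mod 10)] column 3 (F + G ≡ A (mod 10), carry-in 1) doesn't pin A yet; pick A=3 and continue. So A=3.
Step 6. [col 3: F + G ≡ A (mod 10)] column 3 reads F+G+carry(1)=A with G=2, A=3; with digits 2,3,5,6,7 already taken and all letters distinct, the only value for F is 0 ⇒ F=0.
Step 7. [col 4: W + N ≡ H (mod 10)] no forcing yet in column 4 (carry-in 0); W=4 is free and consistent — try it. So W=4.
Step 8. [col 4: W + N ≡ H (mod 10)] column 4: given W=4, N=7, carry-in 0, and digits 0,2,3,4,5,6,7 already taken and all letters distinct, W+N≡H (mod 10) forces H=1 ⇒ H=1.
Step 9. [col 6: G + J ≡ X (mod 10)] column 6: given G=2, J=6, carry-in 0, and digits 0,1,2,3,4,5,6,7 already taken and all letters distinct, G+J≡X (mod 10) forces X=8, so X=8.

Answer: A=3, F=0, G=2, H=1, J=6, N=7, W=4, X=8, Z=5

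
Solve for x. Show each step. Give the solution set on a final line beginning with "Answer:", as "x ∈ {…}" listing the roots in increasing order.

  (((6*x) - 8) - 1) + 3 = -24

Step 1. [(((6*x) - 8) - 1) + 3 = -24] peel the +3: subtract 3 from each side ⇒ sub: ((6*x) - 8) - 1 = -27.
Step 2. [((6*x) - 8) - 1 = -27] add 1: x sits inside (… - 1). So sub: (6*x) - 8 = -26.
Step 3. [(6*x) - 8 = -26] -8 is outermost — add 8 both sides. So sub: 6*x = -18.
Step 4. [6*x = -18] LHS = 6·(…); ÷6 both sides ⇒ div: x = -3.

Answer: x ∈ {-3}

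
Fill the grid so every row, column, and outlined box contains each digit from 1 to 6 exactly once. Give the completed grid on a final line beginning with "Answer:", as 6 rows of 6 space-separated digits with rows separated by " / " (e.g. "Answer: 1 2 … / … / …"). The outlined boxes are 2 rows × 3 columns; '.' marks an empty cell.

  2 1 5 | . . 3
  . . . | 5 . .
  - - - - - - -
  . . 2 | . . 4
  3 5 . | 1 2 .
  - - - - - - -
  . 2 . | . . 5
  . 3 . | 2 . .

Step 1. [r4c6∈{6}] r4c6 is down to just 6 ⇒ r4c6=6.
Step 2. [r6c6∈{1}] r6c6's peers cover all but 1 ⇒ r6c6=1.
Step 3. [r2c2∈{4,6}] r2c2 is the only open cell in col 2 admitting 4, so r2c2=4.
Step 4. [r2c1∈{6}] only 6 remains possible at r2c1, so r2c1=6.
Step 5. [r5c3∈{1,4,6}] 1 has one home in col 3: r5c3, so r5c3=1.
Step 6. [r5c1∈{4}] nothing but 4 survives at r5c1 ⇒ r5c1=4.
Step 7. [r3c4∈{3}] only 3 remains possible at r3c4. So r3c4=3.
Step 8. [r5c4∈{6}] r5c4's peers cover all but 6 ⇒ r5c4=6.
Step 9. [r1c4∈{4}] r1c4 is down to just 4 ⇒ r1c4=4.
Step 10. [r5c5∈{3}] r5c5 has the single candidate 3, so r5c5=3.
Step 11. [r3c2∈{6}] only 6 remains possible at r3c2 ⇒ r3c2=6.
Step 12. [r2c3∈{3}] r2c3's peers cover all but 3, so r2c3=3.
Step 13. [r1c5∈{6}] r1c5 is down to just 6. So r1c5=6.
Step 14. [r2c6∈{2}] nothing but 2 survives at r2c6, so r2c6=2.
Step 15. [r3c1∈{1}] r3c1 has the single candidate 1. So r3c1=1.
Step 16. [r6c5∈{4}] nothing but 4 survives at r6c5. So r6c5=4.
Step 17. [r2c5∈{1}] r2c5's peers cover all but 1. So r2c5=1.
Step 18. [r4c3∈{4}] only 4 remains possible at r4c3. So r4c3=4.
Step 19. [r3c5∈{5}] nothing but 5 survives at r3c5. So r3c5=5.
Step 20. [r6c1∈{5}] r6c1 is down to just 5 ⇒ r6c1=5.
Step 21. [r6c3∈{6}] only 6 remains possible at r6c3, so r6c3=6.

Answer: 2 1 5 4 6 3 / 6 4 3 5 1 2 / 1 6 2 3 5 4 / 3 5 4 1 2 6 / 4 2 1 6 3 5 / 5 3 6 2 4 1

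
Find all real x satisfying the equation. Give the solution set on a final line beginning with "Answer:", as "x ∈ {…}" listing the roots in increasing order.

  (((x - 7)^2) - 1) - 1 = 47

Step 1. [(((x - 7)^2) - 1) - 1 = 47] the outer -1 inverts by adding 1, so sub: ((x - 7)^2) - 1 = 48.
Step 2. [((x - 7)^2) - 1 = 48] the outer -1 inverts by adding 1, so sub: (x - 7)^2 = 49.
Step 3. [(x - 7)^2 = 49] 49 ≥ 0, LHS is (·)² — take ±√. So sqrt: x - 7 = 7 or -7.
Step 4. [x - 7 = 7 or -7] the outer -7 inverts by adding 7 ⇒ sub: x = 14 or 0.

Answer: x ∈ {0, 14}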